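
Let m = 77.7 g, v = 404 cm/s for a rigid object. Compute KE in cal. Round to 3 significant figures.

Directly: KE = ½mv².
m = 77.7 g = 0.07770 kg; v = 404 cm/s = 4.040 m/s.
KE = 0.6341 J  (the unit combination reduces to kg·m²/s² = J)
0.6341 J × (1 cal / 4.184 J) = 0.1516 cal

0.152 cal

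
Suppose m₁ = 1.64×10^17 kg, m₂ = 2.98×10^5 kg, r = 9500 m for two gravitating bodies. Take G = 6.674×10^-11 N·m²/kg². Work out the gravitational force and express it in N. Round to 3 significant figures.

36100 N

From Newton's law of gravitation: F = Gm₁m₂/r².
m₁ = 1.64×10^17 kg; m₂ = 2.98×10^5 kg; r = 9500 m; G = 6.674×10^-11 N·m²/kg².
F = 36141 N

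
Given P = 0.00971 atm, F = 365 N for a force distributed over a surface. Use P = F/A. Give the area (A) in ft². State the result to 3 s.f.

3.99 ft²

Rearranging: A = F/P.
P = 0.00971 atm = 983.9 Pa; F = 365 N.
A = 0.3710 m²
0.3710 m² × (1 ft² / 0.09290 m²) = 3.993 ft²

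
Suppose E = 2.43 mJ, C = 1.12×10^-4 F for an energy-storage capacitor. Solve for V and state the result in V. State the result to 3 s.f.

6.59 V

Rearranging: V = √(2E/C).
E = 2.43 mJ = 0.002430 J; C = 1.12×10^-4 F.
V = 6.587 V  (the unit combination reduces to kg·m²/(A·s³) = V)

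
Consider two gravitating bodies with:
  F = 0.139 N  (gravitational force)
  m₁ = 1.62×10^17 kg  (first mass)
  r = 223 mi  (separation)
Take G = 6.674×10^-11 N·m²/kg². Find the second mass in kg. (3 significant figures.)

From Newton's law of gravitation: m₂ = F·r²/(G·m₁).
F = 0.139 N; m₁ = 1.62×10^17 kg; r = 223 mi = 3.589×10^5 m; G = 6.674×10^-11 N·m²/kg².
m₂ = 1656 kg

1660 kg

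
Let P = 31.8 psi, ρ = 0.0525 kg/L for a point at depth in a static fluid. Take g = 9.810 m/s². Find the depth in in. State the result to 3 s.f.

Solving P = ρ·g·h for h: h = P/(ρ·g).
P = 31.8 psi = 2.193×10^5 Pa; ρ = 0.0525 kg/L = 52.50 kg/m³; g = 9.810 m/s².
h = 425.7 m
425.7 m × (1 in / 0.02540 m) = 16760 in

16800 in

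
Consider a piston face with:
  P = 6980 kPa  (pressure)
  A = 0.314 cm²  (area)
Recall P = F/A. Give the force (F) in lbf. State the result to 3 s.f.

49.3 lbf

Solving P = F/A for F: F = P·A.
P = 6980 kPa = 6.980×10^6 Pa; A = 0.314 cm² = 3.140×10^-5 m².
F = 219.2 N
219.2 N × (1 lbf / 4.448 N) = 49.27 lbf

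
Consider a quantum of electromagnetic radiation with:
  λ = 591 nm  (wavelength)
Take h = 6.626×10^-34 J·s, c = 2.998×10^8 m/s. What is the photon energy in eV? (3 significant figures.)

Directly: E = hc/λ.
λ = 591 nm = 5.910×10^-7 m; h = 6.626×10^-34 J·s; c = 2.998×10^8 m/s.
E = 3.361×10^-19 J
3.361×10^-19 J × (1 eV / 1.602×10^-19 J) = 2.098 eV

2.10 eV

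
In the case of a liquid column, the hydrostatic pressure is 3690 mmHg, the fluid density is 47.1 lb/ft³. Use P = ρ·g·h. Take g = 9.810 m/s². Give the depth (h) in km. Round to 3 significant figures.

0.0665 km

Rearranging: h = P/(ρ·g).
P = 3690 mmHg = 4.920×10^5 Pa; ρ = 47.1 lb/ft³ = 754.5 kg/m³; g = 9.810 m/s².
h = 66.47 m
66.47 m × (1 km / 1000 m) = 0.06647 km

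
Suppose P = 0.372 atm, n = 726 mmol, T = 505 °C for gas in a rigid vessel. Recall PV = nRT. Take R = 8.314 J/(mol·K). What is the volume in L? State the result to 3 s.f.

125 L

Rearranging: V = nRT/P.
P = 0.372 atm = 37693 Pa; n = 726 mmol = 0.7260 mol; T = 505 °C = 778.1 K; R = 8.314 J/(mol·K).
V = 0.1246 m³
0.1246 m³ × (1 L / 0.001000 m³) = 124.6 L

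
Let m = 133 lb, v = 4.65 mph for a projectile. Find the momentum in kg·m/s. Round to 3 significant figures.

125 kg·m/s

Directly: p = mv.
m = 133 lb = 60.33 kg; v = 4.65 mph = 2.079 m/s.
p = 125.4 kg·m/s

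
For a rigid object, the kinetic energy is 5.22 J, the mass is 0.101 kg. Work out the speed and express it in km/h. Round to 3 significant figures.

36.6 km/h

Solving KE = ½mv² for v: v = √(2·KE/m).
KE = 5.22 J; m = 0.101 kg.
v = 10.17 m/s
10.17 m/s × (1 km/h / 0.2778 m/s) = 36.60 km/h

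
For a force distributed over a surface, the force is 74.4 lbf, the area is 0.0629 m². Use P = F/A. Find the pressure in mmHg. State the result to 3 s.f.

P is given directly by: P = F/A.
F = 74.4 lbf = 330.9 N; A = 0.0629 m².
P = 5261 Pa
5261 Pa × (1 mmHg / 133.3 Pa) = 39.46 mmHg

39.5 mmHg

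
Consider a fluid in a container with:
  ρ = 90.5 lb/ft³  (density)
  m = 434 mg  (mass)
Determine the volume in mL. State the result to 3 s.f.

0.299 mL

Rearranging: V = m/ρ.
ρ = 90.5 lb/ft³ = 1450 kg/m³; m = 434 mg = 4.340×10^-4 kg.
V = 2.994×10^-7 m³
2.994×10^-7 m³ × (1 mL / 1.000×10^-6 m³) = 0.2994 mL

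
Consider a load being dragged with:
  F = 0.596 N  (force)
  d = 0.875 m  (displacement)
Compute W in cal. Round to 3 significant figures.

0.125 cal

Directly: W = F·d.
F = 0.596 N; d = 0.875 m.
W = 0.5215 J
0.5215 J × (1 cal / 4.184 J) = 0.1246 cal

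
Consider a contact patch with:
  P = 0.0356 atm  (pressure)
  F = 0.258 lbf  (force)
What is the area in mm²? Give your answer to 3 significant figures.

318 mm²

Rearranging P = F/A for A: A = F/P.
P = 0.0356 atm = 3607 Pa; F = 0.258 lbf = 1.148 N.
A = 3.182×10^-4 m²
3.182×10^-4 m² × (1 mm² / 1.000×10^-6 m²) = 318.2 mm²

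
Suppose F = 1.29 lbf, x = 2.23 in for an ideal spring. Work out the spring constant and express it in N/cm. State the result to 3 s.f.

1.01 N/cm

Rearranging: k = F/x.
F = 1.29 lbf = 5.738 N; x = 2.23 in = 0.05664 m.
k = 101.3 N/m
101.3 N/m × (1 N/cm / 100.0 N/m) = 1.013 N/cm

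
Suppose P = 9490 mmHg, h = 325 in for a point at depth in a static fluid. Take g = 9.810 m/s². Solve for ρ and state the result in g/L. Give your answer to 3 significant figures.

15600 g/L

Solving P = ρ·g·h for ρ: ρ = P/(g·h).
P = 9490 mmHg = 1.265×10^6 Pa; h = 325 in = 8.255 m; g = 9.810 m/s².
ρ = 15624 kg/m³
Since 1 g/L = 1 kg/m³, 15624 g/L.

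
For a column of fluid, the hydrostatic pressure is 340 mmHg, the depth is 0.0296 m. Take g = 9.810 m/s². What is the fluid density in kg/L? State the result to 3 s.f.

Rearranging: ρ = P/(g·h).
P = 340 mmHg = 45329 Pa; h = 0.0296 m; g = 9.810 m/s².
ρ = 1.561×10^5 kg/m³
1.561×10^5 kg/m³ × (1 kg/L / 1000 kg/m³) = 156.1 kg/L

156 kg/L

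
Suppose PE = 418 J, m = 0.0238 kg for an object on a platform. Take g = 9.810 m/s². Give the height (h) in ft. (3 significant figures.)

Rearranging: h = PE/(m·g).
PE = 418 J; m = 0.0238 kg; g = 9.810 m/s².
h = 1790 m
1790 m × (1 ft / 0.3048 m) = 5874 ft

5870 ft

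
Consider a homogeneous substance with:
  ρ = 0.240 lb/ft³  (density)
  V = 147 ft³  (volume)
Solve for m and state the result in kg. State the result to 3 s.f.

16.0 kg

Solving ρ = m/V for m: m = ρV.
ρ = 0.240 lb/ft³ = 3.844 kg/m³; V = 147 ft³ = 4.163 m³.
m = 16.00 kg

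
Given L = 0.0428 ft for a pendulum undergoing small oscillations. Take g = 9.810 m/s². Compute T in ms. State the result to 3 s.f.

T is given directly by: T = 2π√(L/g).
L = 0.0428 ft = 0.01305 m; g = 9.810 m/s².
T = 0.2291 s
0.2291 s × (1 ms / 0.001000 s) = 229.1 ms

229 ms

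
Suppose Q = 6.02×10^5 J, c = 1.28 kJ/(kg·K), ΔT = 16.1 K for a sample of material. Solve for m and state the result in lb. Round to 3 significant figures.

64.4 lb

Rearranging: m = Q/(c·ΔT).
Q = 6.02×10^5 J; c = 1.28 kJ/(kg·K) = 1280 J/(kg·K); ΔT = 16.1 K.
m = 29.21 kg
29.21 kg × (1 lb / 0.4536 kg) = 64.40 lb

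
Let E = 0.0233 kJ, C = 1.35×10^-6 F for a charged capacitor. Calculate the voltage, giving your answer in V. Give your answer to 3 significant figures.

5880 V

Solving E = ½C·V² for V: V = √(2E/C).
E = 0.0233 kJ = 23.30 J; C = 1.35×10^-6 F.
V = 5875 V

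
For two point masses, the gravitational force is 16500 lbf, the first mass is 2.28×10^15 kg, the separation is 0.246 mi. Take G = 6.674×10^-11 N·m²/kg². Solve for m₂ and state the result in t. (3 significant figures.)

75.6 t

Solving F = G·m₁·m₂/r² for m₂: m₂ = F·r²/(G·m₁).
F = 16500 lbf = 73396 N; m₁ = 2.28×10^15 kg; r = 0.246 mi = 395.9 m; G = 6.674×10^-11 N·m²/kg².
m₂ = 75599 kg
75599 kg × (1 t / 1000 kg) = 75.60 t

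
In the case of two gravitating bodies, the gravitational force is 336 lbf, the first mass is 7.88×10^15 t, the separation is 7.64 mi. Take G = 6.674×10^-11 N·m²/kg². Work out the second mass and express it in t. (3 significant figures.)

0.430 t

From Newton's law of gravitation: m₂ = F·r²/(G·m₁).
F = 336 lbf = 1495 N; m₁ = 7.88×10^15 t = 7.880×10^18 kg; r = 7.64 mi = 12295 m; G = 6.674×10^-11 N·m²/kg².
m₂ = 429.6 kg
429.6 kg × (1 t / 1000 kg) = 0.4296 t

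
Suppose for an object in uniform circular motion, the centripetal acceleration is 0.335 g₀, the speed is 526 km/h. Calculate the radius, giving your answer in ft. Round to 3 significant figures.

21300 ft

Rearranging a = v²/r for r: r = v²/a.
a = 0.335 g₀ = 3.285 m/s²; v = 526 km/h = 146.1 m/s.
r = 6498 m
6498 m × (1 ft / 0.3048 m) = 21320 ft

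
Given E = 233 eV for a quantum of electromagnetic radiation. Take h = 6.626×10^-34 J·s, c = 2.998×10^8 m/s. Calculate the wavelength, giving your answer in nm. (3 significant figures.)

5.32 nm

Rearranging: λ = hc/E.
E = 233 eV = 3.733×10^-17 J; h = 6.626×10^-34 J·s; c = 2.998×10^8 m/s.
λ = 5.321×10^-9 m
5.321×10^-9 m × (1 nm / 1.000×10^-9 m) = 5.321 nm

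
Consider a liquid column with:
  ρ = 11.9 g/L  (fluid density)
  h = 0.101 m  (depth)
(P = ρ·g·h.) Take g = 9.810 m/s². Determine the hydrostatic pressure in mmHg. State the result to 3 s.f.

0.0884 mmHg

P is given directly by: P = ρgh.
ρ = 11.9 g/L = 11.90 kg/m³; h = 0.101 m; g = 9.810 m/s².
P = 11.79 Pa
11.79 Pa × (1 mmHg / 133.3 Pa) = 0.08844 mmHg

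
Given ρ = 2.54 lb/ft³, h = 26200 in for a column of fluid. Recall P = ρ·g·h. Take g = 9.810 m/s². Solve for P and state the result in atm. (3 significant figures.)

2.62 atm

P is given directly by: P = ρgh.
ρ = 2.54 lb/ft³ = 40.69 kg/m³; h = 26200 in = 665.5 m; g = 9.810 m/s².
P = 2.656×10^5 Pa
2.656×10^5 Pa × (1 atm / 1.013×10^5 Pa) = 2.621 atm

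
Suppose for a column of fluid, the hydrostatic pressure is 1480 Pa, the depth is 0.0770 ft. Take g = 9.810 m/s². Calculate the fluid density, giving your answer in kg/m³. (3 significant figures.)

Rearranging P = ρ·g·h for ρ: ρ = P/(g·h).
P = 1480 Pa; h = 0.0770 ft = 0.02347 m; g = 9.810 m/s².
ρ = 6428 kg/m³

6430 kg/m³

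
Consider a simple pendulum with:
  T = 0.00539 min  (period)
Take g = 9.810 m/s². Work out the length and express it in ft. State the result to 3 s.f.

0.0853 ft

Rearranging: L = g·(T/2π)².
T = 0.00539 min = 0.3234 s; g = 9.810 m/s².
L = 0.02599 m
0.02599 m × (1 ft / 0.3048 m) = 0.08527 ft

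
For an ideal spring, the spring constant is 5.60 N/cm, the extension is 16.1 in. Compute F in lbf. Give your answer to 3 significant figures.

F is given directly by: F = kx.
k = 5.60 N/cm = 560.0 N/m; x = 16.1 in = 0.4089 m.
F = 229.0 N
229.0 N × (1 lbf / 4.448 N) = 51.48 lbf

51.5 lbf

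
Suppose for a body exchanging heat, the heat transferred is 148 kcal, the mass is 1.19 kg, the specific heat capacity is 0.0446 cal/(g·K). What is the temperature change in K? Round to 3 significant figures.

Solving Q = m·c·ΔT for ΔT: ΔT = Q/(m·c).
Q = 148 kcal = 6.192×10^5 J; m = 1.19 kg; c = 0.0446 cal/(g·K) = 186.6 J/(kg·K).
ΔT = 2789 K

2790 K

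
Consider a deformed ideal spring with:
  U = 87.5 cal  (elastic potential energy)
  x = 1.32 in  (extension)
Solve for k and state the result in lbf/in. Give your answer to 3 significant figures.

3720 lbf/in

Rearranging: k = 2U/x².
U = 87.5 cal = 366.1 J; x = 1.32 in = 0.03353 m.
k = 6.514×10^5 N/m
6.514×10^5 N/m × (1 lbf/in / 175.1 N/m) = 3719 lbf/in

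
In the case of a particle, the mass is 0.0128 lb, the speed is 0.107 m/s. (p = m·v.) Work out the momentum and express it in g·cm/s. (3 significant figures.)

p is given directly by: p = mv.
m = 0.0128 lb = 0.005806 kg; v = 0.107 m/s.
p = 6.212×10^-4 kg·m/s
6.212×10^-4 kg·m/s × (1 g·cm/s / 1.000×10^-5 kg·m/s) = 62.12 g·cm/s

62.1 g·cm/s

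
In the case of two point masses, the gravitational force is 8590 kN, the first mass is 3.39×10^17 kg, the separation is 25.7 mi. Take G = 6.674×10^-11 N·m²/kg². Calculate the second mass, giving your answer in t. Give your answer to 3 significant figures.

6.49×10^5 t

Solving F = G·m₁·m₂/r² for m₂: m₂ = F·r²/(G·m₁).
F = 8590 kN = 8.590×10^6 N; m₁ = 3.39×10^17 kg; r = 25.7 mi = 41360 m; G = 6.674×10^-11 N·m²/kg².
m₂ = 6.495×10^8 kg
6.495×10^8 kg × (1 t / 1000 kg) = 6.495×10^5 t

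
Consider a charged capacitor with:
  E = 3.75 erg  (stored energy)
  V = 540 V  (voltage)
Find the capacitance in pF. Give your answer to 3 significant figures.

Rearranging: C = 2E/V².
E = 3.75 erg = 3.750×10^-7 J; V = 540 V.
C = 2.572×10^-12 F
2.572×10^-12 F × (1 pF / 1.000×10^-12 F) = 2.572 pF

2.57 pF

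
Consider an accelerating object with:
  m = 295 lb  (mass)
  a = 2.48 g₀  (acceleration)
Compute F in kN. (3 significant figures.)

From Newton's second law: F = m·a.
m = 295 lb = 133.8 kg; a = 2.48 g₀ = 24.32 m/s².
F = 3254 N  (the unit combination reduces to kg·m/s² = N)
3254 N × (1 kN / 1000 N) = 3.254 kN

3.25 kN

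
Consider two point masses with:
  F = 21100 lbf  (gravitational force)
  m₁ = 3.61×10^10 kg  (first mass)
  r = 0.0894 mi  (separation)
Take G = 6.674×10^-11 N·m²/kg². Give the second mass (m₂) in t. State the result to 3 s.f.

Solving F = G·m₁·m₂/r² for m₂: m₂ = F·r²/(G·m₁).
F = 21100 lbf = 93857 N; m₁ = 3.61×10^10 kg; r = 0.0894 mi = 143.9 m; G = 6.674×10^-11 N·m²/kg².
m₂ = 8.064×10^8 kg
8.064×10^8 kg × (1 t / 1000 kg) = 8.064×10^5 t

8.06×10^5 t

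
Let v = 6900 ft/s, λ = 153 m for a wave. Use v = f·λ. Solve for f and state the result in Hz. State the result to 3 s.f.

13.7 Hz

Rearranging v = f·λ for f: f = v/λ.
v = 6900 ft/s = 2103 m/s; λ = 153 m.
f = 13.75 Hz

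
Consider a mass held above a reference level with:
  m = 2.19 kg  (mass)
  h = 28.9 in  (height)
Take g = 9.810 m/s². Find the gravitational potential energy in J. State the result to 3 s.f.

15.8 J

PE is given directly by: PE = mgh.
m = 2.19 kg; h = 28.9 in = 0.7341 m; g = 9.810 m/s².
PE = 15.77 J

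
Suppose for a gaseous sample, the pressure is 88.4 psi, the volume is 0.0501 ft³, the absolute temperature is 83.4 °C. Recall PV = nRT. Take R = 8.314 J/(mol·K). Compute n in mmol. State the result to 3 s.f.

From the ideal-gas law: n = PV/(RT).
P = 88.4 psi = 6.095×10^5 Pa; V = 0.0501 ft³ = 0.001419 m³; T = 83.4 °C = 356.5 K; R = 8.314 J/(mol·K).
n = 0.2917 mol
0.2917 mol × (1 mmol / 0.001000 mol) = 291.7 mmol

292 mmol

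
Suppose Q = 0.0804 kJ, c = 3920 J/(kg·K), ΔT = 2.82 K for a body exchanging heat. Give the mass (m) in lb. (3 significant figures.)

Rearranging Q = m·c·ΔT for m: m = Q/(c·ΔT).
Q = 0.0804 kJ = 80.40 J; c = 3920 J/(kg·K); ΔT = 2.82 K.
m = 0.007273 kg
0.007273 kg × (1 lb / 0.4536 kg) = 0.01603 lb

0.0160 lb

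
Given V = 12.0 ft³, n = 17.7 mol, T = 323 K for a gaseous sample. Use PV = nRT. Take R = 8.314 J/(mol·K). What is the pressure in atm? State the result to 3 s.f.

P is given directly by: P = nRT/V.
V = 12.0 ft³ = 0.3398 m³; n = 17.7 mol; T = 323 K; R = 8.314 J/(mol·K).
P = 1.399×10^5 Pa
1.399×10^5 Pa × (1 atm / 1.013×10^5 Pa) = 1.381 atm

1.38 atm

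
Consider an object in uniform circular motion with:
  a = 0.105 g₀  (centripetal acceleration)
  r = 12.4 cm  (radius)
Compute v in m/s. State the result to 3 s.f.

0.357 m/s

Rearranging: v = √(a·r).
a = 0.105 g₀ = 1.030 m/s²; r = 12.4 cm = 0.1240 m.
v = 0.3573 m/s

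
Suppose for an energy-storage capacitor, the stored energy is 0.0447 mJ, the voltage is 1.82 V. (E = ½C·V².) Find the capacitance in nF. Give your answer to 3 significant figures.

27000 nF

Rearranging E = ½C·V² for C: C = 2E/V².
E = 0.0447 mJ = 4.470×10^-5 J; V = 1.82 V.
C = 2.699×10^-5 F
2.699×10^-5 F × (1 nF / 1.000×10^-9 F) = 26989 nF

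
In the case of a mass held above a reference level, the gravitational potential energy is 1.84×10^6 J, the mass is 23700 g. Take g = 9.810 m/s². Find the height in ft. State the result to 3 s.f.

26000 ft

Rearranging: h = PE/(m·g).
PE = 1.84×10^6 J; m = 23700 g = 23.70 kg; g = 9.810 m/s².
h = 7914 m
7914 m × (1 ft / 0.3048 m) = 25965 ft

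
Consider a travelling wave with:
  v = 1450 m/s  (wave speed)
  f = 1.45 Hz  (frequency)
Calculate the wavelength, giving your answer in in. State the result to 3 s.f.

Rearranging: λ = v/f.
v = 1450 m/s; f = 1.45 Hz.
λ = 1000 m
1000 m × (1 in / 0.02540 m) = 39370 in

39400 in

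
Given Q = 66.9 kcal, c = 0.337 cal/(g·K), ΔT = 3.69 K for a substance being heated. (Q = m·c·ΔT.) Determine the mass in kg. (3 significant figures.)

53.8 kg

Solving Q = m·c·ΔT for m: m = Q/(c·ΔT).
Q = 66.9 kcal = 2.799×10^5 J; c = 0.337 cal/(g·K) = 1410 J/(kg·K); ΔT = 3.69 K.
m = 53.80 kg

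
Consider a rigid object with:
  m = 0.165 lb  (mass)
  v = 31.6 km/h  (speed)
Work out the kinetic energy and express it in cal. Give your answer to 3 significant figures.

Directly: KE = ½mv².
m = 0.165 lb = 0.07484 kg; v = 31.6 km/h = 8.778 m/s.
KE = 2.883 J
2.883 J × (1 cal / 4.184 J) = 0.6891 cal

0.689 cal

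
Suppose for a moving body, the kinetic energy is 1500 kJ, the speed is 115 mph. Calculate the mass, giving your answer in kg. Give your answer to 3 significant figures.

1140 kg

Rearranging KE = ½mv² for m: m = 2·KE/v².
KE = 1500 kJ = 1.500×10^6 J; v = 115 mph = 51.41 m/s.
m = 1135 kg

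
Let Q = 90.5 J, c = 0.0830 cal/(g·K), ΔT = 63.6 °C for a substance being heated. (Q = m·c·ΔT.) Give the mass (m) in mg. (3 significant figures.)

4100 mg

Rearranging Q = m·c·ΔT for m: m = Q/(c·ΔT).
Q = 90.5 J; c = 0.0830 cal/(g·K) = 347.3 J/(kg·K); ΔT = 63.6 °C = 63.60 K.
m = 0.004098 kg
0.004098 kg × (1 mg / 1.000×10^-6 kg) = 4098 mg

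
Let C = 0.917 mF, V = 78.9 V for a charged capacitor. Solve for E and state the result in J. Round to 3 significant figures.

2.85 J

E is given directly by: E = ½CV².
C = 0.917 mF = 9.170×10^-4 F; V = 78.9 V.
E = 2.854 J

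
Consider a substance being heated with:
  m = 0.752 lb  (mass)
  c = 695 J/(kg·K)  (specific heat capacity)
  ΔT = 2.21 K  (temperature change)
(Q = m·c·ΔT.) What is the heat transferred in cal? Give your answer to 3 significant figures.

Q is given directly by: Q = mcΔT.
m = 0.752 lb = 0.3411 kg; c = 695 J/(kg·K); ΔT = 2.21 K.
Q = 523.9 J  (the unit combination reduces to kg·m²/s² = J)
523.9 J × (1 cal / 4.184 J) = 125.2 cal

125 cal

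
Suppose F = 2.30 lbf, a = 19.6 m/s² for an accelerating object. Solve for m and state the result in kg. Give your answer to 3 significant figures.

Solving F = m·a for m: m = F/a.
F = 2.30 lbf = 10.23 N; a = 19.6 m/s².
m = 0.5220 kg

0.522 kg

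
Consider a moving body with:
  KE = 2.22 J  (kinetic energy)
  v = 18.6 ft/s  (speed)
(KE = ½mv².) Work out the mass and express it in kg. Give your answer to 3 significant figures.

0.138 kg

Rearranging: m = 2·KE/v².
KE = 2.22 J; v = 18.6 ft/s = 5.669 m/s.
m = 0.1381 kg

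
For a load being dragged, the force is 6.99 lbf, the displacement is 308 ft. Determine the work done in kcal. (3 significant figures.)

W is given directly by: W = F·d.
F = 6.99 lbf = 31.09 N; d = 308 ft = 93.88 m.
W = 2919 J
2919 J × (1 kcal / 4184 J) = 0.6976 kcal

0.698 kcal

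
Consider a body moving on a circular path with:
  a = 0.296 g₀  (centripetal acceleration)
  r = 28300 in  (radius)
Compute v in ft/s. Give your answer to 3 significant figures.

Rearranging: v = √(a·r).
a = 0.296 g₀ = 2.903 m/s²; r = 28300 in = 718.8 m.
v = 45.68 m/s
45.68 m/s × (1 ft/s / 0.3048 m/s) = 149.9 ft/s

150 ft/s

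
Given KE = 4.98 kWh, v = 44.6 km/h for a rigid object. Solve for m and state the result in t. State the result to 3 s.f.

Rearranging: m = 2·KE/v².
KE = 4.98 kWh = 1.793×10^7 J; v = 44.6 km/h = 12.39 m/s.
m = 2.336×10^5 kg
2.336×10^5 kg × (1 t / 1000 kg) = 233.6 t

234 t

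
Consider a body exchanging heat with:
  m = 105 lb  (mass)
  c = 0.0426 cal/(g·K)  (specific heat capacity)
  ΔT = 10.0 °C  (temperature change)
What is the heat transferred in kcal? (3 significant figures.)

Directly: Q = mcΔT.
m = 105 lb = 47.63 kg; c = 0.0426 cal/(g·K) = 178.2 J/(kg·K); ΔT = 10.0 °C = 10.00 K.
Q = 84890 J  (the unit combination reduces to kg·m²/s² = J)
84890 J × (1 kcal / 4184 J) = 20.29 kcal

20.3 kcal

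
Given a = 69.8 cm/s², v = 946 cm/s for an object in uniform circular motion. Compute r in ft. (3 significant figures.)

Solving a = v²/r for r: r = v²/a.
a = 69.8 cm/s² = 0.6980 m/s²; v = 946 cm/s = 9.460 m/s.
r = 128.2 m
128.2 m × (1 ft / 0.3048 m) = 420.6 ft

421 ft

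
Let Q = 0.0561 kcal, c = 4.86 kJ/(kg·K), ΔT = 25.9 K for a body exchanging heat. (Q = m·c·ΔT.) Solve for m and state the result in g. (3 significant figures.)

Solving Q = m·c·ΔT for m: m = Q/(c·ΔT).
Q = 0.0561 kcal = 234.7 J; c = 4.86 kJ/(kg·K) = 4860 J/(kg·K); ΔT = 25.9 K.
m = 0.001865 kg
0.001865 kg × (1 g / 0.001000 kg) = 1.865 g

1.86 g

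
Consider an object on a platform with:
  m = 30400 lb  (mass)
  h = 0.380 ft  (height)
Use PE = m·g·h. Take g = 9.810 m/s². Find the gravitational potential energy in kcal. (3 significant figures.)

PE is given directly by: PE = mgh.
m = 30400 lb = 13789 kg; h = 0.380 ft = 0.1158 m; g = 9.810 m/s².
PE = 15668 J
15668 J × (1 kcal / 4184 J) = 3.745 kcal

3.74 kcal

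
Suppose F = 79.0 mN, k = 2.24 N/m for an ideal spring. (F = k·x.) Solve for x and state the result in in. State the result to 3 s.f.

From Hooke's law: x = F/k.
F = 79.0 mN = 0.07900 N; k = 2.24 N/m.
x = 0.03527 m
0.03527 m × (1 in / 0.02540 m) = 1.388 in

1.39 in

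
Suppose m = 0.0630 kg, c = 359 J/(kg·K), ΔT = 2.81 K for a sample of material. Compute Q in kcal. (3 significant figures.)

Q is given directly by: Q = mcΔT.
m = 0.0630 kg; c = 359 J/(kg·K); ΔT = 2.81 K.
Q = 63.55 J  (the unit combination reduces to kg·m²/s² = J)
63.55 J × (1 kcal / 4184 J) = 0.01519 kcal

0.0152 kcal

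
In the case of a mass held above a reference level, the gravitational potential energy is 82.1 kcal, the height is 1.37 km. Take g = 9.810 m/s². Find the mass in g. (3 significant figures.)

25600 g

Rearranging: m = PE/(g·h).
PE = 82.1 kcal = 3.435×10^5 J; h = 1.37 km = 1370 m; g = 9.810 m/s².
m = 25.56 kg
25.56 kg × (1 g / 0.001000 kg) = 25559 g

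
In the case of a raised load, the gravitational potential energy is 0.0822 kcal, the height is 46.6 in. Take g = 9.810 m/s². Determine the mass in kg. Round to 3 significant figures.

29.6 kg

Rearranging PE = m·g·h for m: m = PE/(g·h).
PE = 0.0822 kcal = 343.9 J; h = 46.6 in = 1.184 m; g = 9.810 m/s².
m = 29.62 kg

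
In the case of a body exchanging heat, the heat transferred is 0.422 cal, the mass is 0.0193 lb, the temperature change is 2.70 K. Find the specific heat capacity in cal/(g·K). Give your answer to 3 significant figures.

0.0179 cal/(g·K)

Rearranging: c = Q/(m·ΔT).
Q = 0.422 cal = 1.766 J; m = 0.0193 lb = 0.008754 kg; ΔT = 2.70 K.
c = 74.70 J/(kg·K)
74.70 J/(kg·K) × (1 cal/(g·K) / 4184 J/(kg·K)) = 0.01785 cal/(g·K)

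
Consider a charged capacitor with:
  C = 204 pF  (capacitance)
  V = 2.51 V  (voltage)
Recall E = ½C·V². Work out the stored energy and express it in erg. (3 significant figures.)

0.00643 erg

Directly: E = ½CV².
C = 204 pF = 2.040×10^-10 F; V = 2.51 V.
E = 6.426×10^-10 J
6.426×10^-10 J × (1 erg / 1.000×10^-7 J) = 0.006426 erg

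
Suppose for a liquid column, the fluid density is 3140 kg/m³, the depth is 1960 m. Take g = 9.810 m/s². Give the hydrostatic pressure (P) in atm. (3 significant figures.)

596 atm

Directly: P = ρgh.
ρ = 3140 kg/m³; h = 1960 m; g = 9.810 m/s².
P = 6.037×10^7 Pa
6.037×10^7 Pa × (1 atm / 1.013×10^5 Pa) = 595.9 atm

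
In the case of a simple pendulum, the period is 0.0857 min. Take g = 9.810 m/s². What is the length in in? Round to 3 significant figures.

259 in

Rearranging: L = g·(T/2π)².
T = 0.0857 min = 5.142 s; g = 9.810 m/s².
L = 6.570 m
6.570 m × (1 in / 0.02540 m) = 258.7 in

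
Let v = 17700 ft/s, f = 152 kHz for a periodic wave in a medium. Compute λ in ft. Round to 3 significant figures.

Solving v = f·λ for λ: λ = v/f.
v = 17700 ft/s = 5395 m/s; f = 152 kHz = 1.520×10^5 Hz.
λ = 0.03549 m
0.03549 m × (1 ft / 0.3048 m) = 0.1164 ft

0.116 ft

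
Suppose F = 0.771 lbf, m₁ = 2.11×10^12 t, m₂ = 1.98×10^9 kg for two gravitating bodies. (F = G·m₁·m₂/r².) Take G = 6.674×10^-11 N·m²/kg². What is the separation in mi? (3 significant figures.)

5600 mi

From Newton's law of gravitation: r = √(G·m₁m₂/F).
F = 0.771 lbf = 3.430 N; m₁ = 2.11×10^12 t = 2.110×10^15 kg; m₂ = 1.98×10^9 kg; G = 6.674×10^-11 N·m²/kg².
r = 9.017×10^6 m
9.017×10^6 m × (1 mi / 1609 m) = 5603 mi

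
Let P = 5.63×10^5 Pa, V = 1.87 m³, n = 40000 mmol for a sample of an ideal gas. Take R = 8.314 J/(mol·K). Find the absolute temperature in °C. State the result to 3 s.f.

2890 °C

From the ideal-gas law: T = PV/(nR).
P = 5.63×10^5 Pa; V = 1.87 m³; n = 40000 mmol = 40.00 mol; R = 8.314 J/(mol·K).
T = 3166 K
3166 K − 273.15 = 2893 °C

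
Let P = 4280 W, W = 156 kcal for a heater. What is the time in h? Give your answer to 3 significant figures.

0.0424 h

Solving P = W/t for t: t = W/P.
P = 4280 W; W = 156 kcal = 6.527×10^5 J.
t = 152.5 s
152.5 s × (1 h / 3600 s) = 0.04236 h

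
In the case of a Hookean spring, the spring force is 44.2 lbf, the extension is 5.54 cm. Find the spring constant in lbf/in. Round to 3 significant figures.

Rearranging: k = F/x.
F = 44.2 lbf = 196.6 N; x = 5.54 cm = 0.05540 m.
k = 3549 N/m
3549 N/m × (1 lbf/in / 175.1 N/m) = 20.26 lbf/in

20.3 lbf/in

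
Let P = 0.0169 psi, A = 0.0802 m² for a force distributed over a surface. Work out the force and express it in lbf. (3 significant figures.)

2.10 lbf

Rearranging P = F/A for F: F = P·A.
P = 0.0169 psi = 116.5 Pa; A = 0.0802 m².
F = 9.345 N
9.345 N × (1 lbf / 4.448 N) = 2.101 lbf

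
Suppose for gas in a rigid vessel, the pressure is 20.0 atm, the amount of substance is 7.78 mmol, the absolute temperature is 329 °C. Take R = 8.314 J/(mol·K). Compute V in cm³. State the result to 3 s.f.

19.2 cm³

From the ideal-gas law: V = nRT/P.
P = 20.0 atm = 2.026×10^6 Pa; n = 7.78 mmol = 0.007780 mol; T = 329 °C = 602.1 K; R = 8.314 J/(mol·K).
V = 1.922×10^-5 m³
1.922×10^-5 m³ × (1 cm³ / 1.000×10^-6 m³) = 19.22 cm³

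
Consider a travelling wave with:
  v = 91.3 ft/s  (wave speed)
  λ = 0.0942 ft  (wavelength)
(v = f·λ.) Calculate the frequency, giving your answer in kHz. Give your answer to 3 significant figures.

0.969 kHz

Rearranging: f = v/λ.
v = 91.3 ft/s = 27.83 m/s; λ = 0.0942 ft = 0.02871 m.
f = 969.2 Hz
969.2 Hz × (1 kHz / 1000 Hz) = 0.9692 kHz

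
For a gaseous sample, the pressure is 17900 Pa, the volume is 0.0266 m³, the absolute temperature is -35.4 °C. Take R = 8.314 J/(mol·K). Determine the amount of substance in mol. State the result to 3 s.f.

0.241 mol

Rearranging PV = nRT for n: n = PV/(RT).
P = 17900 Pa; V = 0.0266 m³; T = -35.4 °C = 237.7 K; R = 8.314 J/(mol·K).
n = 0.2409 mol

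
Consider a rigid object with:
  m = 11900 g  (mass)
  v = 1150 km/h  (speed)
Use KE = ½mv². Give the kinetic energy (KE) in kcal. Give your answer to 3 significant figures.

145 kcal

Directly: KE = ½mv².
m = 11900 g = 11.90 kg; v = 1150 km/h = 319.4 m/s.
KE = 6.072×10^5 J
6.072×10^5 J × (1 kcal / 4184 J) = 145.1 kcal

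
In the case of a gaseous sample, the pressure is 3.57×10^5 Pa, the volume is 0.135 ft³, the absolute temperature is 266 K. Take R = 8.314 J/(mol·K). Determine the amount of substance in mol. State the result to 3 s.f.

From the ideal-gas law: n = PV/(RT).
P = 3.57×10^5 Pa; V = 0.135 ft³ = 0.003823 m³; T = 266 K; R = 8.314 J/(mol·K).
n = 0.6171 mol

0.617 mol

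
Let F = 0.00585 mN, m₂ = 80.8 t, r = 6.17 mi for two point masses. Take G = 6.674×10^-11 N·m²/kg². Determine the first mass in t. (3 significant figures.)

From Newton's law of gravitation: m₁ = F·r²/(G·m₂).
F = 0.00585 mN = 5.850×10^-6 N; m₂ = 80.8 t = 80800 kg; r = 6.17 mi = 9930 m; G = 6.674×10^-11 N·m²/kg².
m₁ = 1.070×10^8 kg
1.070×10^8 kg × (1 t / 1000 kg) = 1.070×10^5 t

1.07×10^5 t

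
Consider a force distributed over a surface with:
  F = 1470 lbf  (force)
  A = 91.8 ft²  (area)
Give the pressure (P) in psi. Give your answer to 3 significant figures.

0.111 psi

Directly: P = F/A.
F = 1470 lbf = 6539 N; A = 91.8 ft² = 8.528 m².
P = 766.7 Pa
766.7 Pa × (1 psi / 6895 Pa) = 0.1112 psi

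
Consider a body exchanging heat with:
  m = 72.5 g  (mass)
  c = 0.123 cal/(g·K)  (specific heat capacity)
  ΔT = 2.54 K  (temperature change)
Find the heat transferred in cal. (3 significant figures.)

22.7 cal

Directly: Q = mcΔT.
m = 72.5 g = 0.07250 kg; c = 0.123 cal/(g·K) = 514.6 J/(kg·K); ΔT = 2.54 K.
Q = 94.77 J
94.77 J × (1 cal / 4.184 J) = 22.65 cal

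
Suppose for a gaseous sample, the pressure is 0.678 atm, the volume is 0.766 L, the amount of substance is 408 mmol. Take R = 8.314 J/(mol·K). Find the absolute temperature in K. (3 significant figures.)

From the ideal-gas law: T = PV/(nR).
P = 0.678 atm = 68698 Pa; V = 0.766 L = 7.660×10^-4 m³; n = 408 mmol = 0.4080 mol; R = 8.314 J/(mol·K).
T = 15.51 K

15.5 K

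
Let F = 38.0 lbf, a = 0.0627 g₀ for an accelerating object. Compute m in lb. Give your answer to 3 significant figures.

From Newton's second law: m = F/a.
F = 38.0 lbf = 169.0 N; a = 0.0627 g₀ = 0.6149 m/s².
m = 274.9 kg
274.9 kg × (1 lb / 0.4536 kg) = 606.1 lb

606 lb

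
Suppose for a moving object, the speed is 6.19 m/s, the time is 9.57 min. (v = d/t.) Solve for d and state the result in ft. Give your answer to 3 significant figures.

11700 ft

Solving v = d/t for d: d = v·t.
v = 6.19 m/s; t = 9.57 min = 574.2 s.
d = 3554 m
3554 m × (1 ft / 0.3048 m) = 11661 ft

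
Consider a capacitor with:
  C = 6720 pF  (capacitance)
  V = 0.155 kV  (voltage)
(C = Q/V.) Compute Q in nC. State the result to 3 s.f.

1040 nC

Rearranging C = Q/V for Q: Q = CV.
C = 6720 pF = 6.720×10^-9 F; V = 0.155 kV = 155.0 V.
Q = 1.042×10^-6 C  (the unit combination reduces to A·s = C)
1.042×10^-6 C × (1 nC / 1.000×10^-9 C) = 1042 nC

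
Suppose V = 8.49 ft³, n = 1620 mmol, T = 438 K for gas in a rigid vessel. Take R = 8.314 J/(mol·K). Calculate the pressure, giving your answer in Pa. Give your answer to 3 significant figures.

P is given directly by: P = nRT/V.
V = 8.49 ft³ = 0.2404 m³; n = 1620 mmol = 1.620 mol; T = 438 K; R = 8.314 J/(mol·K).
P = 24538 Pa

24500 Pa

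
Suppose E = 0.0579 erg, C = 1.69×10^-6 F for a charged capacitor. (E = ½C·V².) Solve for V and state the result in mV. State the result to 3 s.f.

Solving E = ½C·V² for V: V = √(2E/C).
E = 0.0579 erg = 5.790×10^-9 J; C = 1.69×10^-6 F.
V = 0.08278 V
0.08278 V × (1 mV / 0.001000 V) = 82.78 mV

82.8 mV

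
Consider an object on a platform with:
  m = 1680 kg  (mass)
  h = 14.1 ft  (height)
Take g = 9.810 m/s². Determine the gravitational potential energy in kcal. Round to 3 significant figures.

Directly: PE = mgh.
m = 1680 kg; h = 14.1 ft = 4.298 m; g = 9.810 m/s².
PE = 70829 J
70829 J × (1 kcal / 4184 J) = 16.93 kcal

16.9 kcal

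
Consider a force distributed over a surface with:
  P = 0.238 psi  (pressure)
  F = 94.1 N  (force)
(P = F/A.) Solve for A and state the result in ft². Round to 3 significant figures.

0.617 ft²

Rearranging P = F/A for A: A = F/P.
P = 0.238 psi = 1641 Pa; F = 94.1 N.
A = 0.05734 m²
0.05734 m² × (1 ft² / 0.09290 m²) = 0.6173 ft²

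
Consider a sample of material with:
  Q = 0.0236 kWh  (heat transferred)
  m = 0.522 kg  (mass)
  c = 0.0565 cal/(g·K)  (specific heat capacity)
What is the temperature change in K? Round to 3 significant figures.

688 K

Rearranging Q = m·c·ΔT for ΔT: ΔT = Q/(m·c).
Q = 0.0236 kWh = 84960 J; m = 0.522 kg; c = 0.0565 cal/(g·K) = 236.4 J/(kg·K).
ΔT = 688.5 K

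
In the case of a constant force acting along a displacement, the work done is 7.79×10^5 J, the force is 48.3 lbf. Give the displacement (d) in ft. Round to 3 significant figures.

Solving W = F·d for d: d = W/F.
W = 7.79×10^5 J; F = 48.3 lbf = 214.8 N.
d = 3626 m
3626 m × (1 ft / 0.3048 m) = 11896 ft

11900 ft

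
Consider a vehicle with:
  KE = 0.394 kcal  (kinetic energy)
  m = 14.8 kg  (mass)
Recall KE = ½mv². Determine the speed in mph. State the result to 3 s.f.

33.4 mph

Rearranging KE = ½mv² for v: v = √(2·KE/m).
KE = 0.394 kcal = 1648 J; m = 14.8 kg.
v = 14.93 m/s
14.93 m/s × (1 mph / 0.4470 m/s) = 33.39 mph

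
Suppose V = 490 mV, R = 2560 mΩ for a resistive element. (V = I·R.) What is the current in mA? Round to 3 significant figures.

191 mA

Rearranging: I = V/R.
V = 490 mV = 0.4900 V; R = 2560 mΩ = 2.560 Ω.
I = 0.1914 A
0.1914 A × (1 mA / 0.001000 A) = 191.4 mA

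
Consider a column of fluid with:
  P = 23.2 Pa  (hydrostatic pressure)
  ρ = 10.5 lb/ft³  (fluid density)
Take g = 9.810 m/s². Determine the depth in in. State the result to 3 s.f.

0.554 in

Rearranging: h = P/(ρ·g).
P = 23.2 Pa; ρ = 10.5 lb/ft³ = 168.2 kg/m³; g = 9.810 m/s².
h = 0.01406 m
0.01406 m × (1 in / 0.02540 m) = 0.5536 in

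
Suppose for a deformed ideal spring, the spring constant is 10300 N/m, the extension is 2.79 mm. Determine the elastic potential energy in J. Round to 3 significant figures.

0.0401 J

Directly: U = ½kx².
k = 10300 N/m; x = 2.79 mm = 0.002790 m.
U = 0.04009 J  (the unit combination reduces to kg·m²/s² = J)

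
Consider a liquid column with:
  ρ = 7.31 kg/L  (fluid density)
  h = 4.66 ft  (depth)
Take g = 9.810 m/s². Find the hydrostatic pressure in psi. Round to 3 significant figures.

14.8 psi

P is given directly by: P = ρgh.
ρ = 7.31 kg/L = 7310 kg/m³; h = 4.66 ft = 1.420 m; g = 9.810 m/s².
P = 1.019×10^5 Pa
1.019×10^5 Pa × (1 psi / 6895 Pa) = 14.77 psi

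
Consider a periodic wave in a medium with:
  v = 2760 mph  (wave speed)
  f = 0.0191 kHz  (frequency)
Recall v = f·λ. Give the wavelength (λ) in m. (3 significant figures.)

Rearranging v = f·λ for λ: λ = v/f.
v = 2760 mph = 1234 m/s; f = 0.0191 kHz = 19.10 Hz.
λ = 64.60 m

64.6 m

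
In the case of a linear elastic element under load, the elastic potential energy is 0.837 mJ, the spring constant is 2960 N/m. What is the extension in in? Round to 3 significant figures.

0.0296 in

Rearranging U = ½k·x² for x: x = √(2U/k).
U = 0.837 mJ = 8.370×10^-4 J; k = 2960 N/m.
x = 7.520×10^-4 m
7.520×10^-4 m × (1 in / 0.02540 m) = 0.02961 in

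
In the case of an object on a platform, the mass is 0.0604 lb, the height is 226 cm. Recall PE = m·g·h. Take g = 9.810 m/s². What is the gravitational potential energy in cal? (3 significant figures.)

Directly: PE = mgh.
m = 0.0604 lb = 0.02740 kg; h = 226 cm = 2.260 m; g = 9.810 m/s².
PE = 0.6074 J  (the unit combination reduces to kg·m²/s² = J)
0.6074 J × (1 cal / 4.184 J) = 0.1452 cal

0.145 cal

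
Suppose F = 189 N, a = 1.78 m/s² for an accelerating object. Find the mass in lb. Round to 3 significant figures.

234 lb

From Newton's second law: m = F/a.
F = 189 N; a = 1.78 m/s².
m = 106.2 kg
106.2 kg × (1 lb / 0.4536 kg) = 234.1 lb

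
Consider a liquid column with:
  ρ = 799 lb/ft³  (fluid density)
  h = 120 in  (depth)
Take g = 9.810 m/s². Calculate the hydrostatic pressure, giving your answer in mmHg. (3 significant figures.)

P is given directly by: P = ρgh.
ρ = 799 lb/ft³ = 12799 kg/m³; h = 120 in = 3.048 m; g = 9.810 m/s².
P = 3.827×10^5 Pa
3.827×10^5 Pa × (1 mmHg / 133.3 Pa) = 2870 mmHg

2870 mmHg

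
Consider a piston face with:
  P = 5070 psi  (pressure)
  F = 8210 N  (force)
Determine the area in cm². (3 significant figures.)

Rearranging P = F/A for A: A = F/P.
P = 5070 psi = 3.496×10^7 Pa; F = 8210 N.
A = 2.349×10^-4 m²
2.349×10^-4 m² × (1 cm² / 1.000×10^-4 m²) = 2.349 cm²

2.35 cm²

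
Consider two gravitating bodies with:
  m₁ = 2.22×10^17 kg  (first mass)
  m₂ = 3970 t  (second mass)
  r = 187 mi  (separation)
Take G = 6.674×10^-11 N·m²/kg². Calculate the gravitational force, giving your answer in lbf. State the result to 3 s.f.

146 lbf

Directly: F = Gm₁m₂/r².
m₁ = 2.22×10^17 kg; m₂ = 3970 t = 3.970×10^6 kg; r = 187 mi = 3.009×10^5 m; G = 6.674×10^-11 N·m²/kg².
F = 649.5 N
649.5 N × (1 lbf / 4.448 N) = 146.0 lbf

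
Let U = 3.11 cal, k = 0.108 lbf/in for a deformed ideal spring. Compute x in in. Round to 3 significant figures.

46.2 in

Solving U = ½k·x² for x: x = √(2U/k).
U = 3.11 cal = 13.01 J; k = 0.108 lbf/in = 18.91 N/m.
x = 1.173 m
1.173 m × (1 in / 0.02540 m) = 46.18 in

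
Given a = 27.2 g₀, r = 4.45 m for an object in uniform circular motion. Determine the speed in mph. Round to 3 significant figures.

Rearranging a = v²/r for v: v = √(a·r).
a = 27.2 g₀ = 266.7 m/s²; r = 4.45 m.
v = 34.45 m/s
34.45 m/s × (1 mph / 0.4470 m/s) = 77.07 mph

77.1 mph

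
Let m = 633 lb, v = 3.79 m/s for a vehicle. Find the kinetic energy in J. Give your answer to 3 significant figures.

Directly: KE = ½mv².
m = 633 lb = 287.1 kg; v = 3.79 m/s.
KE = 2062 J  (the unit combination reduces to kg·m²/s² = J)

2060 J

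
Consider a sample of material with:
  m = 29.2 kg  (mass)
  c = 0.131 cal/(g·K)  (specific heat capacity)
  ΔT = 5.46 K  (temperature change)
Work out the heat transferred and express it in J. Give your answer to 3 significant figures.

87400 J

Q is given directly by: Q = mcΔT.
m = 29.2 kg; c = 0.131 cal/(g·K) = 548.1 J/(kg·K); ΔT = 5.46 K.
Q = 87385 J  (the unit combination reduces to kg·m²/s² = J)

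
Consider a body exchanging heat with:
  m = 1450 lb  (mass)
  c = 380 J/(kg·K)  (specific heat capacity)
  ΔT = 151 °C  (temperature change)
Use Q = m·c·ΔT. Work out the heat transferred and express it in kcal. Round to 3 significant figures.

Q is given directly by: Q = mcΔT.
m = 1450 lb = 657.7 kg; c = 380 J/(kg·K); ΔT = 151 °C = 151.0 K.
Q = 3.774×10^7 J
3.774×10^7 J × (1 kcal / 4184 J) = 9020 kcal

9020 kcal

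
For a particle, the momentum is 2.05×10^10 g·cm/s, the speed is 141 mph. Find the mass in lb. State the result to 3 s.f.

Solving p = m·v for m: m = p/v.
p = 2.05×10^10 g·cm/s = 2.050×10^5 kg·m/s; v = 141 mph = 63.03 m/s.
m = 3252 kg
3252 kg × (1 lb / 0.4536 kg) = 7170 lb

7170 lb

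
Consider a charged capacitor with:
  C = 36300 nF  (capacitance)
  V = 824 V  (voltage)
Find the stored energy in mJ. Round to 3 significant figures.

E is given directly by: E = ½CV².
C = 36300 nF = 3.630×10^-5 F; V = 824 V.
E = 12.32 J
12.32 J × (1 mJ / 0.001000 J) = 12323 mJ

12300 mJ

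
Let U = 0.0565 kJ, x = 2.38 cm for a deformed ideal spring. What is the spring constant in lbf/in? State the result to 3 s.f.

1140 lbf/in

Rearranging U = ½k·x² for k: k = 2U/x².
U = 0.0565 kJ = 56.50 J; x = 2.38 cm = 0.02380 m.
k = 1.995×10^5 N/m
1.995×10^5 N/m × (1 lbf/in / 175.1 N/m) = 1139 lbf/in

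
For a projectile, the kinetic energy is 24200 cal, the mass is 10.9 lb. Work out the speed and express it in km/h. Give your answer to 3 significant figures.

Solving KE = ½mv² for v: v = √(2·KE/m).
KE = 24200 cal = 1.013×10^5 J; m = 10.9 lb = 4.944 kg.
v = 202.4 m/s
202.4 m/s × (1 km/h / 0.2778 m/s) = 728.6 km/h

729 km/h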